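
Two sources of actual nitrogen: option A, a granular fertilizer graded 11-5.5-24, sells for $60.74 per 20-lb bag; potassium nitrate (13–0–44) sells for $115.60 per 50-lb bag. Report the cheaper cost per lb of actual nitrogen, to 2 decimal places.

option A: N per bag = 20 × 11% = 2.2 lb; cost = 60.74 / 2.2 = $27.6091/lb N.
potassium nitrate: N per bag = 50 × 13% = 6.5 lb; cost = 115.60 / 6.5 = $17.7846/lb N.
potassium nitrate is cheaper.

$17.78 per lb N (potassium nitrate)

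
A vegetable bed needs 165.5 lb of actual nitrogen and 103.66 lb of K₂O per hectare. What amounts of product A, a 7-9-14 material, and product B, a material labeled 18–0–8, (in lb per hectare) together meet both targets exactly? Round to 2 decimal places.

With a, b = lb per hectare of product A and product B:
N: 0.07·a + 0.18·b = 165.5
K₂O: 0.14·a + 0.08·b = 103.66
From row1: a = (165.5 − 0.18·b) / 0.07.
Into row2: 0.14·(165.5 − 0.18·b)/0.07 + 0.08·b = 103.66 → b = 811.929, a = 276.469.

276.47 lb product A, 811.93 lb product B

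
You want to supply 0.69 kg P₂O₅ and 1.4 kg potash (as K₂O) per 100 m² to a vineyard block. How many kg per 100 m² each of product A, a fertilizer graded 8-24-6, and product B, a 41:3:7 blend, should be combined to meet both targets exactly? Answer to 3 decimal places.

0.420 kg product A, 19.640 kg product B

Per-100 m² balance (a = product A, b = product B):
P₂O₅: 0.24·a + 0.03·b = 0.69
K₂O: 0.06·a + 0.07·b = 1.4
Eliminate a: (row1) − 0.24/0.06·(row2) → -0.25·b = -4.91, so b = 19.64.
Back-substitute: a = (0.69 − 0.03·19.64) / 0.24 = 0.42.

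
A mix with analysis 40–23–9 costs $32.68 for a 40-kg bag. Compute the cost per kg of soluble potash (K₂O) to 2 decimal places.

$9.08 per kg K₂O

K₂O in bag = 40 × 9% = 3.6 kg.
Cost per kg K₂O = $32.68 / 3.6 = $9.0778.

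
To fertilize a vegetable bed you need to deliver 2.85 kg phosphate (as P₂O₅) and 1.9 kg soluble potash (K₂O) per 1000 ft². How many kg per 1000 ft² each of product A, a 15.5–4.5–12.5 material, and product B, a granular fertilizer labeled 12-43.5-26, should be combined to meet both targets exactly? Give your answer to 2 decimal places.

With a, b = kg per 1000 ft² of product A and product B:
P₂O₅: 0.045·a + 0.435·b = 2.85
K₂O: 0.125·a + 0.26·b = 1.9
From row1: a = (2.85 − 0.435·b) / 0.045.
Into row2: 0.125·(2.85 − 0.435·b)/0.045 + 0.26·b = 1.9 → b = 6.34446, a = 2.00351.

2.00 kg product A, 6.34 kg product B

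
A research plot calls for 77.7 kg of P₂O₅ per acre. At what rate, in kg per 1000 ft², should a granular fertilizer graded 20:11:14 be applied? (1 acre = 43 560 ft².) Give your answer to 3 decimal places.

16.216 kg of product per thousand sq ft

Product per acre = 77.7 / 11% = 706.364 kg.
Convert to per 1000 ft²: 706.364 × 0.0229568 = 16.2159 kg.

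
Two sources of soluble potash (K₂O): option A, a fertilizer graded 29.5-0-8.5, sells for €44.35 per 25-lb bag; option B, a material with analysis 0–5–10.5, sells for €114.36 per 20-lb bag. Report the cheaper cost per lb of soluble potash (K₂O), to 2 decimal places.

option A: K₂O per bag = 25 × 8.5% = 2.125 lb; cost = 44.35 / 2.125 = €20.8706/lb K₂O.
option B: K₂O per bag = 20 × 10.5% = 2.1 lb; cost = 114.36 / 2.1 = €54.4571/lb K₂O.
option A is cheaper.

€20.87 per lb K₂O (option A)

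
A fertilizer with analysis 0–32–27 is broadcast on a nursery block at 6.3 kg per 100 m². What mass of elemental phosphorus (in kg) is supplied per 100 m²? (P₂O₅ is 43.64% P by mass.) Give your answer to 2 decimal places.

0.88 kg P per hundred sq m

P₂O₅ per 100 m² = 6.3 × 32% = 2.016 kg.
Elemental P = 2.016 × 0.4364 = 0.879782 kg per 100 m².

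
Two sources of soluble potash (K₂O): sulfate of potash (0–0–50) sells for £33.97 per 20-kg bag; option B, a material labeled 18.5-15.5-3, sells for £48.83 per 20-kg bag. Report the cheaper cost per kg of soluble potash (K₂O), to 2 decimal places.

£3.40 per kg K₂O (sulfate of potash)

sulfate of potash: K₂O per bag = 20 × 50% = 10 kg; cost = 33.97 / 10 = £3.3970/kg K₂O.
option B: K₂O per bag = 20 × 3% = 0.6 kg; cost = 48.83 / 0.6 = £81.3833/kg K₂O.
sulfate of potash is cheaper.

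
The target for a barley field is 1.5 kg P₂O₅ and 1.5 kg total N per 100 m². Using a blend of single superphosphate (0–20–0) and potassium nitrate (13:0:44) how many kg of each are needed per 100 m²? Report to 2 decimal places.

Per-100 m² balance (a = single superphosphate, b = potassium nitrate):
P₂O₅: 0.2·a + 0·b = 1.5
N: 0·a + 0.13·b = 1.5
Solving simultaneously: a = 7.5, b = 11.5385.

7.50 kg single superphosphate, 11.54 kg potassium nitrate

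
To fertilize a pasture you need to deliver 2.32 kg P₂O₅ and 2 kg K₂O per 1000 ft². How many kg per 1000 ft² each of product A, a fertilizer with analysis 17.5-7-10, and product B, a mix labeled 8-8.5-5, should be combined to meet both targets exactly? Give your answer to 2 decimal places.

10.80 kg product A, 18.40 kg product B

Per-1000 ft² balance (a = product A, b = product B):
P₂O₅: 0.07·a + 0.085·b = 2.32
K₂O: 0.1·a + 0.05·b = 2
Solving simultaneously: a = 10.8, b = 18.4.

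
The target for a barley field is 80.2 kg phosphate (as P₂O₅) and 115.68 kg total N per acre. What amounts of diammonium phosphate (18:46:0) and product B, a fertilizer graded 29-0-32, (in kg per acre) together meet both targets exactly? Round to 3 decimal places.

174.348 kg diammonium phosphate, 290.681 kg product B

Let a = kg of diammonium phosphate, b = kg of product B (per acre).
P₂O₅: 0.46·a + 0·b = 80.2
N: 0.18·a + 0.29·b = 115.68
Eliminate b: (row1) − 0/0.29·(row2) → 0.46·a = 80.2, so a = 174.3478.
Then b = (115.68 − 0.18·174.3478) / 0.29 = 290.6807.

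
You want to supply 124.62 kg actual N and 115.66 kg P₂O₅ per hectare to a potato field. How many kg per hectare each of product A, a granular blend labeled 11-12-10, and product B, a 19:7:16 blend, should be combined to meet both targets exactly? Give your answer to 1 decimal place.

With a, b = kg per hectare of product A and product B:
N: 0.11·a + 0.19·b = 124.62
P₂O₅: 0.12·a + 0.07·b = 115.66
Eliminate a: (row1) − 0.11/0.12·(row2) → 0.125833·b = 18.5983, so b = 147.801.
Back-substitute: a = (124.62 − 0.19·147.801) / 0.11 = 877.616.

877.6 kg product A, 147.8 kg product B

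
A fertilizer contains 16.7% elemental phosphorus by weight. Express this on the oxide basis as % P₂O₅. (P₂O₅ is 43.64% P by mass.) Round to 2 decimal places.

38.27% P₂O₅

%P₂O₅ = 16.7 / 0.4364 = 38.2676%.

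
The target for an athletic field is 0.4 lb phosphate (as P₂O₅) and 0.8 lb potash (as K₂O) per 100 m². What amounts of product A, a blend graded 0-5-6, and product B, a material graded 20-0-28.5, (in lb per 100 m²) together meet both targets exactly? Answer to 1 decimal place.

8.0 lb product A, 1.1 lb product B

Let a = lb of product A, b = lb of product B (per 100 m²).
P₂O₅: 0.05·a + 0·b = 0.4
K₂O: 0.06·a + 0.285·b = 0.8
Solving simultaneously: a = 8, b = 1.12281.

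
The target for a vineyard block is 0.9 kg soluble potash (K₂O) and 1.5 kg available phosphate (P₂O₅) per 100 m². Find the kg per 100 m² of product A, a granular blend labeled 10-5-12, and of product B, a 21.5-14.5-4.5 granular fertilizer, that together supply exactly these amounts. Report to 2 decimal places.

Per-100 m² balance (a = product A, b = product B):
K₂O: 0.12·a + 0.045·b = 0.9
P₂O₅: 0.05·a + 0.145·b = 1.5
Eliminate a: (row1) − 0.12/0.05·(row2) → -0.303·b = -2.7, so b = 8.91089.
Back-substitute: a = (0.9 − 0.045·8.91089) / 0.12 = 4.15842.

4.16 kg product A, 8.91 kg product B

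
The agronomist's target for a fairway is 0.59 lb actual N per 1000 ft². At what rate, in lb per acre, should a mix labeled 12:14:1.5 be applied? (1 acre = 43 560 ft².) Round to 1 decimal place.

Product per 1000 ft² = 0.59 / 12% = 4.91667 lb.
Convert to per acre: 4.91667 × 43.56 = 214.17 lb.

214.2 lb of product per acre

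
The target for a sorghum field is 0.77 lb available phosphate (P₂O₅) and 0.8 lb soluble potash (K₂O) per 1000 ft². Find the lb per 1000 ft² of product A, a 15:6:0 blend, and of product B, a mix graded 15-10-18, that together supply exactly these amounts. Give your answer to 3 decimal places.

5.426 lb product A, 4.444 lb product B

Per-1000 ft² balance (a = product A, b = product B):
P₂O₅: 0.06·a + 0.1·b = 0.77
K₂O: 0·a + 0.18·b = 0.8
Solving simultaneously: a = 5.42593, b = 4.44444.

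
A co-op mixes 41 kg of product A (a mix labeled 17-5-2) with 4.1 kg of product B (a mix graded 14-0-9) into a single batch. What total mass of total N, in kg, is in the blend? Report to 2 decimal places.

N mass = 17%×41 + 14%×4.1 = 7.544 kg.

7.54 kg N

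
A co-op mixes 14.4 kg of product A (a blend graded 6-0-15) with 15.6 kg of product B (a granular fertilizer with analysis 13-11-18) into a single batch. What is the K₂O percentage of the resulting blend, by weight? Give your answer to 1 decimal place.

16.6% K₂O

Total mass = 14.4 + 15.6 = 30 kg.
K₂O mass = 15%×14.4 + 18%×15.6 = 4.968 kg.
% K₂O = 4.968 / 30 = 16.56%.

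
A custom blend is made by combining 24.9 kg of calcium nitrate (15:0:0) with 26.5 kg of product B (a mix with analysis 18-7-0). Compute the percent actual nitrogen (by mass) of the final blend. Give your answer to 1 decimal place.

16.5% N

Total mass = 24.9 + 26.5 = 51.4 kg.
N mass = 15%×24.9 + 18%×26.5 = 8.505 kg.
% N = 8.505 / 51.4 = 16.5467%.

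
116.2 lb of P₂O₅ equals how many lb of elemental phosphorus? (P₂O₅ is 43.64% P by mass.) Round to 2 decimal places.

50.71 lb P

P = 116.2 × 0.4364 = 50.7097 lb.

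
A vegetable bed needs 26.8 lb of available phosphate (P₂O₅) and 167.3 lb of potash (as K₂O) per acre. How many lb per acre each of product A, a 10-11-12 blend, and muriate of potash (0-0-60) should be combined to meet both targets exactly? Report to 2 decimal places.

243.64 lb product A, 230.11 lb muriate of potash

Let a = lb of product A, b = lb of muriate of potash (per acre).
P₂O₅: 0.11·a + 0·b = 26.8
K₂O: 0.12·a + 0.6·b = 167.3
Eliminate b: (row1) − 0/0.6·(row2) → 0.11·a = 26.8, so a = 243.636.
Then b = (167.3 − 0.12·243.636) / 0.6 = 230.106.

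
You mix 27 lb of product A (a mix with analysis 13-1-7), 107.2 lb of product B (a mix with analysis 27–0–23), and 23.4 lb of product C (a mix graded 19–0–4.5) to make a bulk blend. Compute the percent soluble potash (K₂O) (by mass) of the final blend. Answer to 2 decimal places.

Total mass = 27 + 107.2 + 23.4 = 157.6 lb.
K₂O mass = 7%×27 + 23%×107.2 + 4.5%×23.4 = 27.599 lb.
% K₂O = 27.599 / 157.6 = 17.5121%.

17.51% K₂O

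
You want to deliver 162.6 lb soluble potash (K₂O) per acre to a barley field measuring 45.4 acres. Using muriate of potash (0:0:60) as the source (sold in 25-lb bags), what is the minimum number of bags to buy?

493 bags

Product per acre = 162.6 / 60% = 271 lb.
Total product = 271 × 45.4 = 12303.4 lb.
Bags = ⌈12303.4 / 25⌉ = 493.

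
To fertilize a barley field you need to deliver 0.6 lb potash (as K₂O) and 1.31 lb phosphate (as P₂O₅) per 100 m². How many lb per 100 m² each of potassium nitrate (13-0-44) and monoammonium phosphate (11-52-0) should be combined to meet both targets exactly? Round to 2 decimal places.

Let a = lb of potassium nitrate, b = lb of monoammonium phosphate (per 100 m²).
K₂O: 0.44·a + 0·b = 0.6
P₂O₅: 0·a + 0.52·b = 1.31
Solving simultaneously: a = 1.36364, b = 2.51923.

1.36 lb potassium nitrate, 2.52 lb monoammonium phosphate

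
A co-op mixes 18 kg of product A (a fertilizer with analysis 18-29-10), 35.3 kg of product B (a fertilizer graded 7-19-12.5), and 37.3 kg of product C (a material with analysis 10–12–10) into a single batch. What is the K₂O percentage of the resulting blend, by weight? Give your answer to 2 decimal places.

Total mass = 18 + 35.3 + 37.3 = 90.6 kg.
K₂O mass = 10%×18 + 12.5%×35.3 + 10%×37.3 = 9.9425 kg.
% K₂O = 9.9425 / 90.6 = 10.9741%.

10.97% K₂O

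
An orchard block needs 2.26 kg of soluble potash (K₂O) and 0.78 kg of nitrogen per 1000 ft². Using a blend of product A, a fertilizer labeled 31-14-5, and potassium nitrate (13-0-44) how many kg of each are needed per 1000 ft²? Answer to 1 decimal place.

Per-1000 ft² balance (a = product A, b = potassium nitrate):
K₂O: 0.05·a + 0.44·b = 2.26
N: 0.31·a + 0.13·b = 0.78
Eliminate b: (row1) − 0.44/0.13·(row2) → -0.999231·a = -0.38, so a = 0.380293.
Then b = (0.78 − 0.31·0.380293) / 0.13 = 5.09315.

0.4 kg product A, 5.1 kg potassium nitrate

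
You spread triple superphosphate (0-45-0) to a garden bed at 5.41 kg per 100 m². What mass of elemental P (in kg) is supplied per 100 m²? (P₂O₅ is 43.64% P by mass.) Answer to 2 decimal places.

P₂O₅ per 100 m² = 5.41 × 45% = 2.4345 kg.
Elemental P = 2.4345 × 0.4364 = 1.06242 kg per 100 m².

1.06 kg P per hundred sq m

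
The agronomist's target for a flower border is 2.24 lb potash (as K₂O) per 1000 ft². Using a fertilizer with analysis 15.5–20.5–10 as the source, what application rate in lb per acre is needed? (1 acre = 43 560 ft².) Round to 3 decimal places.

975.744 lb of product per acre

Product per 1000 ft² = 2.24 / 10% = 22.4 lb.
Convert to per acre: 22.4 × 43.56 = 975.744 lb.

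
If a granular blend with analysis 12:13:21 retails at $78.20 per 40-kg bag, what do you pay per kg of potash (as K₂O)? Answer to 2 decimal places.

$9.31 per kg K₂O

K₂O in bag = 40 × 21% = 8.4 kg.
Cost per kg K₂O = $78.20 / 8.4 = $9.3095.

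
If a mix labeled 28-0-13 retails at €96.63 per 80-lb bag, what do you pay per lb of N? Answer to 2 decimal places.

€4.31 per lb N

N in bag = 80 × 28% = 22.4 lb.
Cost per lb N = €96.63 / 22.4 = €4.3138.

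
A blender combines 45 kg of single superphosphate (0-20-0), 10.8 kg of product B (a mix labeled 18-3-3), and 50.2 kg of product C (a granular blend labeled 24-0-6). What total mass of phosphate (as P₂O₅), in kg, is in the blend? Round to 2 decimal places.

P₂O₅ mass = 20%×45 + 3%×10.8 + 0%×50.2 = 9.324 kg.

9.32 kg P₂O₅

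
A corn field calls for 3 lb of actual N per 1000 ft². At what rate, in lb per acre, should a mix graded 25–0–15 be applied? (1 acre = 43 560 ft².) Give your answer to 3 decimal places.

522.720 lb of product per acre

Product per 1000 ft² = 3 / 25% = 12 lb.
Convert to per acre: 12 × 43.56 = 522.72 lb.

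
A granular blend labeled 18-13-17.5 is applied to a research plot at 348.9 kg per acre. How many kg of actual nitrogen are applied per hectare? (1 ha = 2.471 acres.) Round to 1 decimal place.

nitrogen per acre = 348.9 × 18% = 62.802 kg.
Convert to per hectare: 62.802 × 2.471 = 155.184 kg.

155.2 kg N per hectare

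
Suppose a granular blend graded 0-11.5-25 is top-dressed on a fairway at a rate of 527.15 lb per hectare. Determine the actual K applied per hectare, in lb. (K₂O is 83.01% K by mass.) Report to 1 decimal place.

K₂O per hectare = 527.15 × 25% = 131.787 lb.
Elemental K = 131.787 × 0.8301 = 109.397 lb per hectare.

109.4 lb K per hectare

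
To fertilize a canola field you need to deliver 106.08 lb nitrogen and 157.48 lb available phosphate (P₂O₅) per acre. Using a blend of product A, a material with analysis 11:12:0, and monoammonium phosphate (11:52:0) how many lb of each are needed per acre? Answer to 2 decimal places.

859.97 lb product A, 104.39 lb monoammonium phosphate

With a, b = lb per acre of product A and monoammonium phosphate:
N: 0.11·a + 0.11·b = 106.08
P₂O₅: 0.12·a + 0.52·b = 157.48
Eliminate a: (row1) − 0.11/0.12·(row2) → -0.366667·b = -38.2767, so b = 104.391.
Back-substitute: a = (106.08 − 0.11·104.391) / 0.11 = 859.973.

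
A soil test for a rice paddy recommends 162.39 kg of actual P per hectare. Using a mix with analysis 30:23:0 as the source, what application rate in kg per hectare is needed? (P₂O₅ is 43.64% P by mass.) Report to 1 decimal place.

As P₂O₅: 162.39 / 0.4364 = 372.113 kg per hectare.
Product per hectare = 372.113 / 23% = 1617.88 kg.

1617.9 kg of product per hectare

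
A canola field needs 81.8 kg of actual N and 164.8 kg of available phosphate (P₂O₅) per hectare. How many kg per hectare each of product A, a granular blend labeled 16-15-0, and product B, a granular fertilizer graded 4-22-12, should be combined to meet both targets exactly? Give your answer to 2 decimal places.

390.55 kg product A, 482.81 kg product B

With a, b = kg per hectare of product A and product B:
N: 0.16·a + 0.04·b = 81.8
P₂O₅: 0.15·a + 0.22·b = 164.8
Eliminate b: (row1) − 0.04/0.22·(row2) → 0.132727·a = 51.8364, so a = 390.548.
Then b = (164.8 − 0.15·390.548) / 0.22 = 482.808.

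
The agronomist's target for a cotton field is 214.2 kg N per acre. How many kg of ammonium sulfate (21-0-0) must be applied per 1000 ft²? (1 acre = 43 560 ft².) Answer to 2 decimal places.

23.42 kg of product per thousand sq ft

Product per acre = 214.2 / 21% = 1020 kg.
Convert to per 1000 ft²: 1020 × 0.0229568 = 23.416 kg.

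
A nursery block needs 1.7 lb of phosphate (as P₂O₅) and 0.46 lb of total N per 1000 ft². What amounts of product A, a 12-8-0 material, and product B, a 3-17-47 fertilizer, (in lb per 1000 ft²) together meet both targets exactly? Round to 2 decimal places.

Let a = lb of product A, b = lb of product B (per 1000 ft²).
P₂O₅: 0.08·a + 0.17·b = 1.7
N: 0.12·a + 0.03·b = 0.46
Eliminate a: (row1) − 0.08/0.12·(row2) → 0.15·b = 1.39333, so b = 9.28889.
Back-substitute: a = (1.7 − 0.17·9.28889) / 0.08 = 1.51111.

1.51 lb product A, 9.29 lb product B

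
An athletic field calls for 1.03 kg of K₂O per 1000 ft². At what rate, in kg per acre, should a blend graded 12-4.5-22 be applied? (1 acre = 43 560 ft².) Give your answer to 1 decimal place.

203.9 kg of product per acre

Product per 1000 ft² = 1.03 / 22% = 4.68182 kg.
Convert to per acre: 4.68182 × 43.56 = 203.94 kg.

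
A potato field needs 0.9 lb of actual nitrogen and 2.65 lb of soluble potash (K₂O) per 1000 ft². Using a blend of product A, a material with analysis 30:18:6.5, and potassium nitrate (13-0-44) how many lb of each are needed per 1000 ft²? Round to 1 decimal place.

Let a = lb of product A, b = lb of potassium nitrate (per 1000 ft²).
N: 0.3·a + 0.13·b = 0.9
K₂O: 0.065·a + 0.44·b = 2.65
Eliminate a: (row1) − 0.3/0.065·(row2) → -1.90077·b = -11.3308, so b = 5.96115.
Back-substitute: a = (0.9 − 0.13·5.96115) / 0.3 = 0.416835.

0.4 lb product A, 6.0 lb potassium nitrate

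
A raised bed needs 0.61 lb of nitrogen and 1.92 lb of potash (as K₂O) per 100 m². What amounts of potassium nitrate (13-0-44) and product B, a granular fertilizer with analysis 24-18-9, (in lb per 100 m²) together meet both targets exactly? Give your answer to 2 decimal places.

Let a = lb of potassium nitrate, b = lb of product B (per 100 m²).
N: 0.13·a + 0.24·b = 0.61
K₂O: 0.44·a + 0.09·b = 1.92
Eliminate a: (row1) − 0.13/0.44·(row2) → 0.213409·b = 0.0427273, so b = 0.200213.
Back-substitute: a = (0.61 − 0.24·0.200213) / 0.13 = 4.32268.

4.32 lb potassium nitrate, 0.20 lb product B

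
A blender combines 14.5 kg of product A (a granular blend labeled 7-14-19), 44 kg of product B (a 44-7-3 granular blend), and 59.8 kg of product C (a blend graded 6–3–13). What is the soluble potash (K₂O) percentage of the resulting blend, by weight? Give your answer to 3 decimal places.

10.016% K₂O

Total mass = 14.5 + 44 + 59.8 = 118.3 kg.
K₂O mass = 19%×14.5 + 3%×44 + 13%×59.8 = 11.849 kg.
% K₂O = 11.849 / 118.3 = 10.0161%.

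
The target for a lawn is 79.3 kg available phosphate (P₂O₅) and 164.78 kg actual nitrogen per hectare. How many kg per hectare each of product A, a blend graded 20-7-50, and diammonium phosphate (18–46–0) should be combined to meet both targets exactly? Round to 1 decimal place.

Per-hectare balance (a = product A, b = diammonium phosphate):
P₂O₅: 0.07·a + 0.46·b = 79.3
N: 0.2·a + 0.18·b = 164.78
Eliminate b: (row1) − 0.46/0.18·(row2) → -0.441111·a = -341.804, so a = 774.872.
Then b = (164.78 − 0.2·774.872) / 0.18 = 54.4761.

774.9 kg product A, 54.5 kg diammonium phosphate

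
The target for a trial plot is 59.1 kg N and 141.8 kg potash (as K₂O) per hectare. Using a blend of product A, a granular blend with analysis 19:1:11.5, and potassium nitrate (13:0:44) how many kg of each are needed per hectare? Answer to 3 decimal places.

110.269 kg product A, 293.452 kg potassium nitrate

Let a = kg of product A, b = kg of potassium nitrate (per hectare).
N: 0.19·a + 0.13·b = 59.1
K₂O: 0.115·a + 0.44·b = 141.8
Eliminate b: (row1) − 0.13/0.44·(row2) → 0.156023·a = 17.2045, so a = 110.26948.
Then b = (141.8 − 0.115·110.26948) / 0.44 = 293.4523.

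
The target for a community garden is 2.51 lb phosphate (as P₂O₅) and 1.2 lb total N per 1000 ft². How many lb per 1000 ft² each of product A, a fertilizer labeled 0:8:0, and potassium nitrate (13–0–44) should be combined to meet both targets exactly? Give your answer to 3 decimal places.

31.375 lb product A, 9.231 lb potassium nitrate

Per-1000 ft² balance (a = product A, b = potassium nitrate):
P₂O₅: 0.08·a + 0·b = 2.51
N: 0·a + 0.13·b = 1.2
Solving simultaneously: a = 31.375, b = 9.23077.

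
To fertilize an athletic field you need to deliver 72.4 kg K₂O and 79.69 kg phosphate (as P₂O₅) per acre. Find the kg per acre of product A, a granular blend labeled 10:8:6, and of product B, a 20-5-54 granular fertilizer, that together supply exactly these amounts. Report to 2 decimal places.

Let a = kg of product A, b = kg of product B (per acre).
K₂O: 0.06·a + 0.54·b = 72.4
P₂O₅: 0.08·a + 0.05·b = 79.69
From row1: a = (72.4 − 0.54·b) / 0.06.
Into row2: 0.08·(72.4 − 0.54·b)/0.06 + 0.05·b = 79.69 → b = 25.1393, a = 980.413.

980.41 kg product A, 25.14 kg product B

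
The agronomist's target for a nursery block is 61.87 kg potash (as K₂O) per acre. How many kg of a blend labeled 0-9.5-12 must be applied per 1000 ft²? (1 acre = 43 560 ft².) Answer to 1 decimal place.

Product per acre = 61.87 / 12% = 515.583 kg.
Convert to per 1000 ft²: 515.583 × 0.0229568 = 11.8362 kg.

11.8 kg of product per thousand sq ft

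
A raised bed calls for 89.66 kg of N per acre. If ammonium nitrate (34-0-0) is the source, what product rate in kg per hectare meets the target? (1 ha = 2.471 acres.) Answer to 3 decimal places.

651.617 kg of product per hectare

Product per acre = 89.66 / 34% = 263.706 kg.
Convert to per hectare: 263.706 × 2.471 = 651.6172 kg.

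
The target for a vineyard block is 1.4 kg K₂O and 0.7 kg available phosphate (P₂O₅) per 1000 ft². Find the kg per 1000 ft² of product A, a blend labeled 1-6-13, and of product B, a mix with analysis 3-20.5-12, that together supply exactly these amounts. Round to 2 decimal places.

Per-1000 ft² balance (a = product A, b = product B):
K₂O: 0.13·a + 0.12·b = 1.4
P₂O₅: 0.06·a + 0.205·b = 0.7
Solving simultaneously: a = 10.437, b = 0.359897.

10.44 kg product A, 0.36 kg product B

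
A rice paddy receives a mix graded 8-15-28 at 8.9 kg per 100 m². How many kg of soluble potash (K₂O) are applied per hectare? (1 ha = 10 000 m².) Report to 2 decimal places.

K₂O per 100 m² = 8.9 × 28% = 2.492 kg.
Convert to per hectare: 2.492 × 100 = 249.2 kg.

249.20 kg K₂O per hectare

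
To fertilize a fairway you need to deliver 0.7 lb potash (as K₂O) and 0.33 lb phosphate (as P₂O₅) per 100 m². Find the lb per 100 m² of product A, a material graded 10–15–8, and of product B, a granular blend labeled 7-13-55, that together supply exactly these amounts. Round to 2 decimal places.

1.26 lb product A, 1.09 lb product B

With a, b = lb per 100 m² of product A and product B:
K₂O: 0.08·a + 0.55·b = 0.7
P₂O₅: 0.15·a + 0.13·b = 0.33
Eliminate a: (row1) − 0.08/0.15·(row2) → 0.480667·b = 0.524, so b = 1.09015.
Back-substitute: a = (0.7 − 0.55·1.09015) / 0.08 = 1.2552.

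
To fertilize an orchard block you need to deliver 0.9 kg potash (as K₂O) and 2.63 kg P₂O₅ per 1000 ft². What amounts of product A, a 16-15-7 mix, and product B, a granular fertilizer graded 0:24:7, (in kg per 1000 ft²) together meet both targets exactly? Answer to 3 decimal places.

5.063 kg product A, 7.794 kg product B

With a, b = kg per 1000 ft² of product A and product B:
K₂O: 0.07·a + 0.07·b = 0.9
P₂O₅: 0.15·a + 0.24·b = 2.63
Eliminate b: (row1) − 0.07/0.24·(row2) → 0.02625·a = 0.132917, so a = 5.06349.
Then b = (2.63 − 0.15·5.06349) / 0.24 = 7.79365.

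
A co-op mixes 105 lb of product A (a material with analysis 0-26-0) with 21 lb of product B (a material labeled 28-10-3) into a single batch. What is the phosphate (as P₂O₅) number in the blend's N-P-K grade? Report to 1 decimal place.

23.3% P₂O₅

Total mass = 105 + 21 = 126 lb.
P₂O₅ mass = 26%×105 + 10%×21 = 29.4 lb.
% P₂O₅ = 29.4 / 126 = 23.3333%.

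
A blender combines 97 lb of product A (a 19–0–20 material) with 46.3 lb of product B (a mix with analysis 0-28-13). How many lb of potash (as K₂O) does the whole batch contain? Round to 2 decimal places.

K₂O mass = 20%×97 + 13%×46.3 = 25.419 lb.

25.42 lb K₂O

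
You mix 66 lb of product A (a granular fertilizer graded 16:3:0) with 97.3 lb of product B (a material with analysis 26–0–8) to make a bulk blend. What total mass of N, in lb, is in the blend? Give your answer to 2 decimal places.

35.86 lb N

N mass = 16%×66 + 26%×97.3 = 35.858 lb.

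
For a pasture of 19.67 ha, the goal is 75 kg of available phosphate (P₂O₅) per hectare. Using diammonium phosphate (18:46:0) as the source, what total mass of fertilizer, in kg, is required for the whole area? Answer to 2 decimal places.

Product per hectare = 75 / 46% = 163.043 kg.
Total product = 163.043 × 19.67 = 3207.065 kg.

3207.07 kg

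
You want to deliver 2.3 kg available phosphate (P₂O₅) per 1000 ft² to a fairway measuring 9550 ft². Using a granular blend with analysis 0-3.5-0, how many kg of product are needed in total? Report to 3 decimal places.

627.571 kg

Product per 1000 ft² = 2.3 / 3.5% = 65.7143 kg.
Total product = 65.7143 × 9550 / 1000 = 627.5714 kg.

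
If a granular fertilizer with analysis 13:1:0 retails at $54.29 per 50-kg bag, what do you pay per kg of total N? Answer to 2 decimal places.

N in bag = 50 × 13% = 6.5 kg.
Cost per kg N = $54.29 / 6.5 = $8.3523.

$8.35 per kg N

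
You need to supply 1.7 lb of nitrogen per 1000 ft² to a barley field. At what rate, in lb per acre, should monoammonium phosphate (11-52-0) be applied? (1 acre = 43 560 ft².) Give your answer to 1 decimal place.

Product per 1000 ft² = 1.7 / 11% = 15.4545 lb.
Convert to per acre: 15.4545 × 43.56 = 673.2 lb.

673.2 lb of product per acre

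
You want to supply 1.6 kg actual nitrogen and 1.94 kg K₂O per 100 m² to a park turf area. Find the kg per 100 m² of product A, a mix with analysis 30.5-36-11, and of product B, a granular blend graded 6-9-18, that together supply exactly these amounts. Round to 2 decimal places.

Let a = kg of product A, b = kg of product B (per 100 m²).
N: 0.305·a + 0.06·b = 1.6
K₂O: 0.11·a + 0.18·b = 1.94
From row1: a = (1.6 − 0.06·b) / 0.305.
Into row2: 0.11·(1.6 − 0.06·b)/0.305 + 0.18·b = 1.94 → b = 8.60663, a = 3.5528.

3.55 kg product A, 8.61 kg product B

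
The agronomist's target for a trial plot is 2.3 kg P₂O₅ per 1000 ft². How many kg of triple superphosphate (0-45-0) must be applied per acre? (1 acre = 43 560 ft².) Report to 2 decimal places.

Product per 1000 ft² = 2.3 / 45% = 5.11111 kg.
Convert to per acre: 5.11111 × 43.56 = 222.64 kg.

222.64 kg of product per acre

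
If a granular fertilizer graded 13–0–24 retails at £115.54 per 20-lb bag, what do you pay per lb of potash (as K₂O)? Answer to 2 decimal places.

K₂O in bag = 20 × 24% = 4.8 lb.
Cost per lb K₂O = £115.54 / 4.8 = £24.0708.

£24.07 per lb K₂O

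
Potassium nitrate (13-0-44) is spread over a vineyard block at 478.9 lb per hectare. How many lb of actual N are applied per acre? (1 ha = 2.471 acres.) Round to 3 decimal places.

25.195 lb N per acre

nitrogen per hectare = 478.9 × 13% = 62.257 lb.
Convert to per acre: 62.257 × 0.404694 = 25.1951 lb.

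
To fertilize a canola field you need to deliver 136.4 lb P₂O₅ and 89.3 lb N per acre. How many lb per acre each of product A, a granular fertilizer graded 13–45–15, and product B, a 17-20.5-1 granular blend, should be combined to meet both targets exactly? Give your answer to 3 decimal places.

Let a = lb of product A, b = lb of product B (per acre).
P₂O₅: 0.45·a + 0.205·b = 136.4
N: 0.13·a + 0.17·b = 89.3
From row1: a = (136.4 − 0.205·b) / 0.45.
Into row2: 0.13·(136.4 − 0.205·b)/0.45 + 0.17·b = 89.3 → b = 450.4112, a = 97.9238.

97.924 lb product A, 450.411 lb product B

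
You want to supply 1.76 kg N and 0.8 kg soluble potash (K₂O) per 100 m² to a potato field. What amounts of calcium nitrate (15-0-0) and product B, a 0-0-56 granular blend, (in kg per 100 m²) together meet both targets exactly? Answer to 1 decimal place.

Let a = kg of calcium nitrate, b = kg of product B (per 100 m²).
N: 0.15·a + 0·b = 1.76
K₂O: 0·a + 0.56·b = 0.8
Solving simultaneously: a = 11.7333, b = 1.42857.

11.7 kg calcium nitrate, 1.4 kg product B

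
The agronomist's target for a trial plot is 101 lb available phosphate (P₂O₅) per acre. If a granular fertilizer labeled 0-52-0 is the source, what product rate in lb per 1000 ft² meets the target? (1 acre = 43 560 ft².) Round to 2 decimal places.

4.46 lb of product per thousand sq ft

Product per acre = 101 / 52% = 194.231 lb.
Convert to per 1000 ft²: 194.231 × 0.0229568 = 4.45892 lb.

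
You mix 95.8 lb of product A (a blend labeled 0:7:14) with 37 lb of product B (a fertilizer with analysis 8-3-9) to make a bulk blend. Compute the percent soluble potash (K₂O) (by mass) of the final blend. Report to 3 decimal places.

12.607% K₂O

Total mass = 95.8 + 37 = 132.8 lb.
K₂O mass = 14%×95.8 + 9%×37 = 16.742 lb.
% K₂O = 16.742 / 132.8 = 12.6069%.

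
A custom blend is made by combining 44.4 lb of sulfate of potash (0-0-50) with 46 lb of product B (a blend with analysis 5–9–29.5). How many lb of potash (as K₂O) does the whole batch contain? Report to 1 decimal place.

35.8 lb K₂O

K₂O mass = 50%×44.4 + 29.5%×46 = 35.77 lb.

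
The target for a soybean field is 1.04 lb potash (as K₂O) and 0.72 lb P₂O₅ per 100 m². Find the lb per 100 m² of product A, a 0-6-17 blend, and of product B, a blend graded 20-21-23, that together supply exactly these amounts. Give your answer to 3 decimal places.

With a, b = lb per 100 m² of product A and product B:
K₂O: 0.17·a + 0.23·b = 1.04
P₂O₅: 0.06·a + 0.21·b = 0.72
Solving simultaneously: a = 2.41096, b = 2.73973.

2.411 lb product A, 2.740 lb product B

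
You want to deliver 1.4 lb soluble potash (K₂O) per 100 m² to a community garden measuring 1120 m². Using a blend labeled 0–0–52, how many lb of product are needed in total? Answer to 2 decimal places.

30.15 lb

Product per 100 m² = 1.4 / 52% = 2.69231 lb.
Total product = 2.69231 × 1120 / 100 = 30.1538 lb.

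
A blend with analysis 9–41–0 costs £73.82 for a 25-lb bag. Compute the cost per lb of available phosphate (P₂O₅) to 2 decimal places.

£7.20 per lb P₂O₅

P₂O₅ in bag = 25 × 41% = 10.25 lb.
Cost per lb P₂O₅ = £73.82 / 10.25 = £7.2020.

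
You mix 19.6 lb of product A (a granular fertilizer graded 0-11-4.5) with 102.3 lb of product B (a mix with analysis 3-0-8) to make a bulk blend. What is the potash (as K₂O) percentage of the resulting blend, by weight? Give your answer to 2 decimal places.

7.44% K₂O

Total mass = 19.6 + 102.3 = 121.9 lb.
K₂O mass = 4.5%×19.6 + 8%×102.3 = 9.066 lb.
% K₂O = 9.066 / 121.9 = 7.43724%.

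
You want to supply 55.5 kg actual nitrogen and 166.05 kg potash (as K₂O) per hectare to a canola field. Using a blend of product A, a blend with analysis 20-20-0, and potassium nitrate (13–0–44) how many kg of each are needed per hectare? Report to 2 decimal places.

32.20 kg product A, 377.39 kg potassium nitrate

Per-hectare balance (a = product A, b = potassium nitrate):
N: 0.2·a + 0.13·b = 55.5
K₂O: 0·a + 0.44·b = 166.05
Solving simultaneously: a = 32.1989, b = 377.386.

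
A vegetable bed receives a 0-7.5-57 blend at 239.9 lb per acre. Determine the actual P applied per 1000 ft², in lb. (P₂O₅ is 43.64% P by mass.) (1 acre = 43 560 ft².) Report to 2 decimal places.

0.18 lb P per thousand sq ft

P₂O₅ per acre = 239.9 × 7.5% = 17.9925 lb.
Elemental P = 17.9925 × 0.4364 = 7.85193 lb per acre.
Convert to per 1000 ft²: 7.85193 × 0.0229568 = 0.180255 lb.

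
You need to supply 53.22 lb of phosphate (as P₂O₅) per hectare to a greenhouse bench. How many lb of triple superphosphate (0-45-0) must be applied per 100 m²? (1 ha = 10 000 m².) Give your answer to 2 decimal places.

1.18 lb of product per hundred sq m

Product per hectare = 53.22 / 45% = 118.267 lb.
Convert to per 100 m²: 118.267 × 0.01 = 1.18267 lb.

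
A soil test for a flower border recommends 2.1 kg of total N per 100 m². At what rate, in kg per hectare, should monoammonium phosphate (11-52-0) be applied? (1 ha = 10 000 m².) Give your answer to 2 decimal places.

Product per 100 m² = 2.1 / 11% = 19.0909 kg.
Convert to per hectare: 19.0909 × 100 = 1909.091 kg.

1909.09 kg of product per hectare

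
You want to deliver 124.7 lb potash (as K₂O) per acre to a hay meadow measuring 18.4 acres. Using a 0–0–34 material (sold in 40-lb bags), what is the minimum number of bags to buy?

169 bags

Product per acre = 124.7 / 34% = 366.765 lb.
Total product = 366.765 × 18.4 = 6748.47 lb.
Bags = ⌈6748.47 / 40⌉ = 169.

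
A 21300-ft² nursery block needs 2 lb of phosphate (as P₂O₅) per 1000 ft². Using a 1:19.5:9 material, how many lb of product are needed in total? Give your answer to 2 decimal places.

218.46 lb

Product per 1000 ft² = 2 / 19.5% = 10.2564 lb.
Total product = 10.2564 × 21300 / 1000 = 218.462 lb.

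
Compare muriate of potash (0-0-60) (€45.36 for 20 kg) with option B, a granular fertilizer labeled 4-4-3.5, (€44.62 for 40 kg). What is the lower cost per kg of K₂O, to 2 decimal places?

muriate of potash: K₂O per bag = 20 × 60% = 12 kg; cost = 45.36 / 12 = €3.7800/kg K₂O.
option B: K₂O per bag = 40 × 3.5% = 1.4 kg; cost = 44.62 / 1.4 = €31.8714/kg K₂O.
muriate of potash is cheaper.

€3.78 per kg K₂O (muriate of potash)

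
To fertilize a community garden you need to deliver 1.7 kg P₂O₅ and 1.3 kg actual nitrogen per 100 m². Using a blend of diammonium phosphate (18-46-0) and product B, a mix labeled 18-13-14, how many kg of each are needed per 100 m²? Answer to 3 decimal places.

2.306 kg diammonium phosphate, 4.916 kg product B

Per-100 m² balance (a = diammonium phosphate, b = product B):
P₂O₅: 0.46·a + 0.13·b = 1.7
N: 0.18·a + 0.18·b = 1.3
From row1: a = (1.7 − 0.13·b) / 0.46.
Into row2: 0.18·(1.7 − 0.13·b)/0.46 + 0.18·b = 1.3 → b = 4.91582, a = 2.3064.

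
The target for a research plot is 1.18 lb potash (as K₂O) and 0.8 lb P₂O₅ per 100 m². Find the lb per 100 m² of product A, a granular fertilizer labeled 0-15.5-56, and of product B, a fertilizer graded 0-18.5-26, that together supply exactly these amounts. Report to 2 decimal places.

Per-100 m² balance (a = product A, b = product B):
K₂O: 0.56·a + 0.26·b = 1.18
P₂O₅: 0.155·a + 0.185·b = 0.8
Eliminate b: (row1) − 0.26/0.185·(row2) → 0.342162·a = 0.0556757, so a = 0.162717.
Then b = (0.8 − 0.155·0.162717) / 0.185 = 4.18799.

0.16 lb product A, 4.19 lb product B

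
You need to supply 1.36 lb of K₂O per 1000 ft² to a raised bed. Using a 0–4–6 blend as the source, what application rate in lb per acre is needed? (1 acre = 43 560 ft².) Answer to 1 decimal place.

987.4 lb of product per acre

Product per 1000 ft² = 1.36 / 6% = 22.6667 lb.
Convert to per acre: 22.6667 × 43.56 = 987.36 lb.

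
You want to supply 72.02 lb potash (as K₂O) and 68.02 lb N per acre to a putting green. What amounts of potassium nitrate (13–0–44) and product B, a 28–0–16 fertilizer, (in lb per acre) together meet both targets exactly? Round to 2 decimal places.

90.65 lb potassium nitrate, 200.84 lb product B

Let a = lb of potassium nitrate, b = lb of product B (per acre).
K₂O: 0.44·a + 0.16·b = 72.02
N: 0.13·a + 0.28·b = 68.02
Solving simultaneously: a = 90.6484, b = 200.842.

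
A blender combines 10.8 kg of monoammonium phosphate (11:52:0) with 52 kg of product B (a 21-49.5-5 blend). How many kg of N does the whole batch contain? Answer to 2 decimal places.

12.11 kg N

N mass = 11%×10.8 + 21%×52 = 12.108 kg.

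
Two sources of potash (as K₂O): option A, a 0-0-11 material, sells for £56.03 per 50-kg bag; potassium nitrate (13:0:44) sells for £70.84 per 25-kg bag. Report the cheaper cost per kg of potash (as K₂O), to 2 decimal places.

option A: K₂O per bag = 50 × 11% = 5.5 kg; cost = 56.03 / 5.5 = £10.1873/kg K₂O.
potassium nitrate: K₂O per bag = 25 × 44% = 11 kg; cost = 70.84 / 11 = £6.4400/kg K₂O.
potassium nitrate is cheaper.

£6.44 per kg K₂O (potassium nitrate)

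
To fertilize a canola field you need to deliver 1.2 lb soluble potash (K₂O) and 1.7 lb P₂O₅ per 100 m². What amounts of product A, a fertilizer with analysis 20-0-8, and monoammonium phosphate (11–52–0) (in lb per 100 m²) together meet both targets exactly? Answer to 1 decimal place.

15.0 lb product A, 3.3 lb monoammonium phosphate

Let a = lb of product A, b = lb of monoammonium phosphate (per 100 m²).
K₂O: 0.08·a + 0·b = 1.2
P₂O₅: 0·a + 0.52·b = 1.7
Solving simultaneously: a = 15, b = 3.26923.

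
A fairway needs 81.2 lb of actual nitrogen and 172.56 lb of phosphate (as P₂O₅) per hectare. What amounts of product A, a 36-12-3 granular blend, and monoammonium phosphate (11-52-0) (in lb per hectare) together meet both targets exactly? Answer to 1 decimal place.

133.6 lb product A, 301.0 lb monoammonium phosphate

With a, b = lb per hectare of product A and monoammonium phosphate:
N: 0.36·a + 0.11·b = 81.2
P₂O₅: 0.12·a + 0.52·b = 172.56
Eliminate a: (row1) − 0.36/0.12·(row2) → -1.45·b = -436.48, so b = 301.021.
Back-substitute: a = (81.2 − 0.11·301.021) / 0.36 = 133.577.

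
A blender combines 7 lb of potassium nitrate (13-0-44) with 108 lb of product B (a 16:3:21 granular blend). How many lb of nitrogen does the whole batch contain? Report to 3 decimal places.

N mass = 13%×7 + 16%×108 = 18.19 lb.

18.190 lb N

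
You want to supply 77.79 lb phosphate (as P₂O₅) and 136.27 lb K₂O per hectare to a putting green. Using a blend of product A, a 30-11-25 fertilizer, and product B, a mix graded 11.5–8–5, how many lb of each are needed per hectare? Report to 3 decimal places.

Let a = lb of product A, b = lb of product B (per hectare).
P₂O₅: 0.11·a + 0.08·b = 77.79
K₂O: 0.25·a + 0.05·b = 136.27
Eliminate a: (row1) − 0.11/0.25·(row2) → 0.058·b = 17.8312, so b = 307.43448.
Back-substitute: a = (77.79 − 0.08·307.43448) / 0.11 = 483.5931.

483.593 lb product A, 307.434 lb product B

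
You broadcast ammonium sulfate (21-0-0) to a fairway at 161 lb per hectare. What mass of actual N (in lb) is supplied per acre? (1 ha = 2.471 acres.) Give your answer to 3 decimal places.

13.683 lb N per acre

nitrogen per hectare = 161 × 21% = 33.81 lb.
Convert to per acre: 33.81 × 0.404694 = 13.6827 lb.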